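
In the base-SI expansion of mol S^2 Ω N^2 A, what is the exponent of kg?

1

S = 1/Ω (conductance is reciprocal resistance),
    = kg⁻¹·m⁻²·s³·A².
So S² = kg⁻²·m⁻⁴·s⁶·A⁴.
Ω = V/A (resistance = voltage per current),
    = kg·m²·s⁻³·A⁻².
N = kg·m/s² = kg·m·s⁻² (force = mass × acceleration).
So N² = kg²·m²·s⁻⁴.
Combining: mol·S²·Ω·N²·A = mol · (kg⁻²·m⁻⁴·s⁶·A⁴) · (kg·m²·s⁻³·A⁻²) · (kg²·m²·s⁻⁴) · A = kg·s⁻¹·A³·mol.
The exponent of kg is 1.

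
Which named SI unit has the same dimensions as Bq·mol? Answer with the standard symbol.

Bq = 1/s = s⁻¹ (activity is decays per second).
Combining: Bq·mol = s⁻¹ · mol = s⁻¹·mol.
s⁻¹·mol is the base-SI form of the katal.

kat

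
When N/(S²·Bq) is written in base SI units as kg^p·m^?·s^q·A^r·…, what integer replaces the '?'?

5

N = kg·m/s² = kg·m·s⁻² (force = mass × acceleration).
S = 1/Ω (conductance is reciprocal resistance),
    = kg⁻¹·m⁻²·s³·A².
So S⁻² = kg²·m⁴·s⁻⁶·A⁻⁴.
Bq = 1/s = s⁻¹ (activity is decays per second).
So Bq⁻¹ = s.
Combining: N·S⁻²·Bq⁻¹ = (kg·m·s⁻²) · (kg²·m⁴·s⁻⁶·A⁻⁴) · s = kg³·m⁵·s⁻⁷·A⁻⁴.
The exponent of m is 5.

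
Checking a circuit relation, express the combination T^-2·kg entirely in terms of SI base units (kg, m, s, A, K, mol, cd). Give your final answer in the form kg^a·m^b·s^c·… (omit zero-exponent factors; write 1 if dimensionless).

T = kg·s⁻²·A⁻¹.
So T⁻² = kg⁻²·s⁴·A².
Combining: T⁻²·kg = (kg⁻²·s⁴·A²) · kg = kg⁻¹·s⁴·A².

kg⁻¹·s⁴·A²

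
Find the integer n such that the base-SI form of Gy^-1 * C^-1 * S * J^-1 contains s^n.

Gy = J/kg (absorbed dose = energy per mass),
    = m²·s⁻².
So Gy⁻¹ = m⁻²·s².
C = A·s = s·A (charge = current × time).
So C⁻¹ = s⁻¹·A⁻¹.
S = 1/Ω (conductance is reciprocal resistance),
    = kg⁻¹·m⁻²·s³·A².
J = N·m (work = force × distance),
    = kg·m²·s⁻².
So J⁻¹ = kg⁻¹·m⁻²·s².
Combining: Gy⁻¹·C⁻¹·S·J⁻¹ = (m⁻²·s²) · (s⁻¹·A⁻¹) · (kg⁻¹·m⁻²·s³·A²) · (kg⁻¹·m⁻²·s²) = kg⁻²·m⁻⁶·s⁶·A.
The exponent of s is 6.

6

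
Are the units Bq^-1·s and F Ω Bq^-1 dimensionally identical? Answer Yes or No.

Yes

Left side:
  Bq = 1/s = s⁻¹ (activity is decays per second).
  So Bq⁻¹ = s.
  Combining: Bq⁻¹·s = s · s = s².
Right side:
  F = C/V (capacitance = charge per voltage),
      = A·s/(kg·m²·s⁻³·A⁻¹) (substituting C and V),
      = kg⁻¹·m⁻²·s⁴·A².
  Ω = V/A (resistance = voltage per current),
      = kg·m²·s⁻³·A⁻².
  Bq = 1/s = s⁻¹ (activity is decays per second).
  So Bq⁻¹ = s.
  Combining: F·Ω·Bq⁻¹ = (kg⁻¹·m⁻²·s⁴·A²) · (kg·m²·s⁻³·A⁻²) · s = s².
Both reduce to s².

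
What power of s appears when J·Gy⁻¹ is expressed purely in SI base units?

0

J = N·m (work = force × distance),
    = kg·m²·s⁻².
Gy = J/kg (absorbed dose = energy per mass),
    = m²·s⁻².
So Gy⁻¹ = m⁻²·s².
Combining: J·Gy⁻¹ = (kg·m²·s⁻²) · (m⁻²·s²) = kg.
The exponent of s is 0.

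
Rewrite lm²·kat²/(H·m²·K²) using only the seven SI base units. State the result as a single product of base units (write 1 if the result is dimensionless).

H = kg·m²·s⁻²·A⁻².
So H⁻¹ = kg⁻¹·m⁻²·s²·A².
lm = cd.
So lm² = cd².
kat = s⁻¹·mol.
So kat² = s⁻²·mol².
Combining: H⁻¹·lm²·m⁻²·kat²·K⁻² = (kg⁻¹·m⁻²·s²·A²) · cd² · m⁻² · (s⁻²·mol²) · K⁻² = kg⁻¹·m⁻⁴·A²·K⁻²·mol²·cd².

kg⁻¹·m⁻⁴·A²·K⁻²·mol²·cd²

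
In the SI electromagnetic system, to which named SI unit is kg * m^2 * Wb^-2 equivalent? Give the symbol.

F

Wb = V·s (flux: a volt is a weber per second),
    = kg·m²·s⁻²·A⁻¹.
So Wb⁻² = kg⁻²·m⁻⁴·s⁴·A².
Combining: kg·m²·Wb⁻² = kg · m² · (kg⁻²·m⁻⁴·s⁴·A²) = kg⁻¹·m⁻²·s⁴·A².
kg⁻¹·m⁻²·s⁴·A² is the base-SI form of the farad.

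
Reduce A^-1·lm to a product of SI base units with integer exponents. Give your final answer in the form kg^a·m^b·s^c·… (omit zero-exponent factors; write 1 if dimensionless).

A⁻¹·cd

lm = cd.
Combining: A⁻¹·lm = A⁻¹ · cd = A⁻¹·cd.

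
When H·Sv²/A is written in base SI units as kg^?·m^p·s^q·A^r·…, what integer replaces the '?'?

H = kg·m²·s⁻²·A⁻².
Sv = m²·s⁻².
So Sv² = m⁴·s⁻⁴.
Combining: A⁻¹·H·Sv² = A⁻¹ · (kg·m²·s⁻²·A⁻²) · (m⁴·s⁻⁴) = kg·m⁶·s⁻⁶·A⁻³.
The exponent of kg is 1.

1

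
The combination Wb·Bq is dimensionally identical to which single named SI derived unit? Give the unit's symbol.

Wb = kg·m²·s⁻²·A⁻¹.
Bq = s⁻¹.
Combining: Wb·Bq = (kg·m²·s⁻²·A⁻¹) · s⁻¹ = kg·m²·s⁻³·A⁻¹.
kg·m²·s⁻³·A⁻¹ is the base-SI form of the volt.

V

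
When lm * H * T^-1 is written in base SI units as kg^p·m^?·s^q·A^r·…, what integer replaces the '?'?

lm = cd·sr = cd (luminous flux; sr is dimensionless).
H = Wb/A (inductance = flux per current),
    = kg·m²·s⁻²·A⁻².
T = Wb/m² (flux density = flux per area),
    = kg·s⁻²·A⁻¹.
So T⁻¹ = kg⁻¹·s²·A.
Combining: lm·H·T⁻¹ = cd · (kg·m²·s⁻²·A⁻²) · (kg⁻¹·s²·A) = m²·A⁻¹·cd.
The exponent of m is 2.

2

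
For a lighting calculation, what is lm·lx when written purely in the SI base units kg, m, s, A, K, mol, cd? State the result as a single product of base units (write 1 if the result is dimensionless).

m⁻²·cd²

lm = cd.
lx = m⁻²·cd.
Combining: lm·lx = cd · (m⁻²·cd) = m⁻²·cd².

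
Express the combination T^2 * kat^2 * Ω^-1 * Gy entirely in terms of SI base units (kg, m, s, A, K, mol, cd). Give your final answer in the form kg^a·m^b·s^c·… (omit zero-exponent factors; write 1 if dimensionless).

T = Wb/m² (flux density = flux per area),
    = kg·s⁻²·A⁻¹.
So T² = kg²·s⁻⁴·A⁻².
kat = mol/s = s⁻¹·mol (catalytic activity).
So kat² = s⁻²·mol².
Ω = V/A (resistance = voltage per current),
    = kg·m²·s⁻³·A⁻².
So Ω⁻¹ = kg⁻¹·m⁻²·s³·A².
Gy = J/kg (absorbed dose = energy per mass),
    = m²·s⁻².
Combining: T²·kat²·Ω⁻¹·Gy = (kg²·s⁻⁴·A⁻²) · (s⁻²·mol²) · (kg⁻¹·m⁻²·s³·A²) · (m²·s⁻²) = kg·s⁻⁵·mol².

kg·s⁻⁵·mol²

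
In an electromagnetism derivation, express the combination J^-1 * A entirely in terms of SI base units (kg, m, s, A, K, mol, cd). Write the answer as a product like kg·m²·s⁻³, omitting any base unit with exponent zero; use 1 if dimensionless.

kg⁻¹·m⁻²·s²·A

J = N·m (work = force × distance),
    = kg·m²·s⁻².
So J⁻¹ = kg⁻¹·m⁻²·s².
Combining: J⁻¹·A = (kg⁻¹·m⁻²·s²) · A = kg⁻¹·m⁻²·s²·A.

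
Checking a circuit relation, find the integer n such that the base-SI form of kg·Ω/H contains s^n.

H = kg·m²·s⁻²·A⁻².
So H⁻¹ = kg⁻¹·m⁻²·s²·A².
Ω = kg·m²·s⁻³·A⁻².
Combining: H⁻¹·kg·Ω = (kg⁻¹·m⁻²·s²·A²) · kg · (kg·m²·s⁻³·A⁻²) = kg·s⁻¹.
The exponent of s is -1.

-1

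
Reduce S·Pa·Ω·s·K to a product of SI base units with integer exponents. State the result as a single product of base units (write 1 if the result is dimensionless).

kg·m⁻¹·s⁻¹·K

S = 1/Ω (conductance is reciprocal resistance),
    = kg⁻¹·m⁻²·s³·A².
Pa = N/m² (pressure = force per area),
    = kg·m⁻¹·s⁻².
Ω = V/A (resistance = voltage per current),
    = kg·m²·s⁻³·A⁻².
Combining: S·Pa·Ω·s·K = (kg⁻¹·m⁻²·s³·A²) · (kg·m⁻¹·s⁻²) · (kg·m²·s⁻³·A⁻²) · s · K = kg·m⁻¹·s⁻¹·K.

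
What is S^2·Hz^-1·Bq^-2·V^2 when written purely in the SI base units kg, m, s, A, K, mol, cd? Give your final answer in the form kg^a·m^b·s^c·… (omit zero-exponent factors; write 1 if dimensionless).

s³·A²

S = 1/Ω (conductance is reciprocal resistance),
    = kg⁻¹·m⁻²·s³·A².
So S² = kg⁻²·m⁻⁴·s⁶·A⁴.
Hz = 1/s = s⁻¹ (frequency is cycles per second).
So Hz⁻¹ = s.
Bq = 1/s = s⁻¹ (activity is decays per second).
So Bq⁻² = s².
V = W/A (potential = power per current),
    = kg·m²·s⁻³·A⁻¹.
So V² = kg²·m⁴·s⁻⁶·A⁻².
Combining: S²·Hz⁻¹·Bq⁻²·V² = (kg⁻²·m⁻⁴·s⁶·A⁴) · s · s² · (kg²·m⁴·s⁻⁶·A⁻²) = s³·A².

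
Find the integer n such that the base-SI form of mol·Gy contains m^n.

2

Gy = J/kg (absorbed dose = energy per mass),
    = m²·s⁻².
Combining: mol·Gy = mol · (m²·s⁻²) = m²·s⁻²·mol.
The exponent of m is 2.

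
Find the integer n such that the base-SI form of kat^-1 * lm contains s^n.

kat = s⁻¹·mol.
So kat⁻¹ = s·mol⁻¹.
lm = cd.
Combining: kat⁻¹·lm = (s·mol⁻¹) · cd = s·mol⁻¹·cd.
The exponent of s is 1.

1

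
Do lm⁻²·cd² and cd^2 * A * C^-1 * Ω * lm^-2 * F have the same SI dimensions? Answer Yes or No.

Left side:
  lm = cd·sr = cd (luminous flux; sr is dimensionless).
  So lm⁻² = cd⁻².
  Combining: lm⁻²·cd² = cd⁻² · cd² = 1.
Right side:
  C = s·A.
  So C⁻¹ = s⁻¹·A⁻¹.
  Ω = kg·m²·s⁻³·A⁻².
  lm = cd.
  So lm⁻² = cd⁻².
  F = kg⁻¹·m⁻²·s⁴·A².
  Combining: cd²·A·C⁻¹·Ω·lm⁻²·F = cd² · A · (s⁻¹·A⁻¹) · (kg·m²·s⁻³·A⁻²) · cd⁻² · (kg⁻¹·m⁻²·s⁴·A²) = 1.
Both reduce to 1.

Yes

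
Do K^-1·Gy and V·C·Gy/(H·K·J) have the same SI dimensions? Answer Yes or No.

No

Left side:
  Gy = m²·s⁻².
  Combining: K⁻¹·Gy = K⁻¹ · (m²·s⁻²) = m²·s⁻²·K⁻¹.
Right side:
  H = Wb/A (inductance = flux per current),
      = kg·m²·s⁻²·A⁻².
  So H⁻¹ = kg⁻¹·m⁻²·s²·A².
  V = W/A (potential = power per current),
      = kg·m²·s⁻³·A⁻¹.
  C = A·s = s·A (charge = current × time).
  J = N·m (work = force × distance),
      = kg·m²·s⁻².
  So J⁻¹ = kg⁻¹·m⁻²·s².
  Gy = J/kg (absorbed dose = energy per mass),
      = m²·s⁻².
  Combining: H⁻¹·V·K⁻¹·C·J⁻¹·Gy = (kg⁻¹·m⁻²·s²·A²) · (kg·m²·s⁻³·A⁻¹) · K⁻¹ · (s·A) · (kg⁻¹·m⁻²·s²) · (m²·s⁻²) = kg⁻¹·A²·K⁻¹.
Left is m²·s⁻²·K⁻¹; right is kg⁻¹·A²·K⁻¹ — different.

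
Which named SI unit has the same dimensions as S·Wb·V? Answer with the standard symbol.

J

S = kg⁻¹·m⁻²·s³·A².
Wb = kg·m²·s⁻²·A⁻¹.
V = kg·m²·s⁻³·A⁻¹.
Combining: S·Wb·V = (kg⁻¹·m⁻²·s³·A²) · (kg·m²·s⁻²·A⁻¹) · (kg·m²·s⁻³·A⁻¹) = kg·m²·s⁻².
kg·m²·s⁻² is the base-SI form of the joule.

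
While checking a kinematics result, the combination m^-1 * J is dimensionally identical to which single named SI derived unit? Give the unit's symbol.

J = N·m (work = force × distance),
    = kg·m²·s⁻².
Combining: m⁻¹·J = m⁻¹ · (kg·m²·s⁻²) = kg·m·s⁻².
kg·m·s⁻² is the base-SI form of the newton.

N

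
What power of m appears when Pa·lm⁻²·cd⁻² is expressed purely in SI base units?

-1

Pa = N/m² (pressure = force per area),
    = kg·m⁻¹·s⁻².
lm = cd·sr = cd (luminous flux; sr is dimensionless).
So lm⁻² = cd⁻².
Combining: Pa·lm⁻²·cd⁻² = (kg·m⁻¹·s⁻²) · cd⁻² · cd⁻² = kg·m⁻¹·s⁻²·cd⁻⁴.
The exponent of m is -1.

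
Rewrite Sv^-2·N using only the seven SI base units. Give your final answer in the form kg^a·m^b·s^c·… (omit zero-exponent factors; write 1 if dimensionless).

kg·m⁻³·s²

Sv = J/kg (equivalent dose = energy per mass),
    = m²·s⁻².
So Sv⁻² = m⁻⁴·s⁴.
N = kg·m/s² = kg·m·s⁻² (force = mass × acceleration).
Combining: Sv⁻²·N = (m⁻⁴·s⁴) · (kg·m·s⁻²) = kg·m⁻³·s².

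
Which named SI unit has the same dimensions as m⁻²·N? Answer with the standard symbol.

Pa

N = kg·m·s⁻².
Combining: m⁻²·N = m⁻² · (kg·m·s⁻²) = kg·m⁻¹·s⁻².
kg·m⁻¹·s⁻² is the base-SI form of the pascal.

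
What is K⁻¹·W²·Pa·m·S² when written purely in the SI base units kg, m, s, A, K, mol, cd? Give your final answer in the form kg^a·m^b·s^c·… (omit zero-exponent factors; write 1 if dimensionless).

W = J/s (power = energy per time),
    = kg·m²·s⁻³.
So W² = kg²·m⁴·s⁻⁶.
Pa = N/m² (pressure = force per area),
    = kg·m⁻¹·s⁻².
S = 1/Ω (conductance is reciprocal resistance),
    = kg⁻¹·m⁻²·s³·A².
So S² = kg⁻²·m⁻⁴·s⁶·A⁴.
Combining: K⁻¹·W²·Pa·m·S² = K⁻¹ · (kg²·m⁴·s⁻⁶) · (kg·m⁻¹·s⁻²) · m · (kg⁻²·m⁻⁴·s⁶·A⁴) = kg·s⁻²·A⁴·K⁻¹.

kg·s⁻²·A⁴·K⁻¹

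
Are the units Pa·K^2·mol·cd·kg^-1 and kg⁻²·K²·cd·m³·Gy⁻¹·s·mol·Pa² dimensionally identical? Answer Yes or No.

No

Left side:
  Pa = kg·m⁻¹·s⁻².
  Combining: Pa·K²·mol·cd·kg⁻¹ = (kg·m⁻¹·s⁻²) · K² · mol · cd · kg⁻¹ = m⁻¹·s⁻²·K²·mol·cd.
Right side:
  Gy = m²·s⁻².
  So Gy⁻¹ = m⁻²·s².
  Pa = kg·m⁻¹·s⁻².
  So Pa² = kg²·m⁻²·s⁻⁴.
  Combining: kg⁻²·K²·cd·m³·Gy⁻¹·s·mol·Pa² = kg⁻² · K² · cd · m³ · (m⁻²·s²) · s · mol · (kg²·m⁻²·s⁻⁴) = m⁻¹·s⁻¹·K²·mol·cd.
Left is m⁻¹·s⁻²·K²·mol·cd; right is m⁻¹·s⁻¹·K²·mol·cd — different.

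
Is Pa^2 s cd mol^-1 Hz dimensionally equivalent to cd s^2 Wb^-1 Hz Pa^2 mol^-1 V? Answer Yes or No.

Yes

Left side:
  Pa = kg·m⁻¹·s⁻².
  So Pa² = kg²·m⁻²·s⁻⁴.
  Hz = s⁻¹.
  Combining: Pa²·s·cd·mol⁻¹·Hz = (kg²·m⁻²·s⁻⁴) · s · cd · mol⁻¹ · s⁻¹ = kg²·m⁻²·s⁻⁴·mol⁻¹·cd.
Right side:
  Wb = V·s (flux: a volt is a weber per second),
      = kg·m²·s⁻²·A⁻¹.
  So Wb⁻¹ = kg⁻¹·m⁻²·s²·A.
  Hz = 1/s = s⁻¹ (frequency is cycles per second).
  Pa = N/m² (pressure = force per area),
      = kg·m⁻¹·s⁻².
  So Pa² = kg²·m⁻²·s⁻⁴.
  V = W/A (potential = power per current),
      = kg·m²·s⁻³·A⁻¹.
  Combining: cd·s²·Wb⁻¹·Hz·Pa²·mol⁻¹·V = cd · s² · (kg⁻¹·m⁻²·s²·A) · s⁻¹ · (kg²·m⁻²·s⁻⁴) · mol⁻¹ · (kg·m²·s⁻³·A⁻¹) = kg²·m⁻²·s⁻⁴·mol⁻¹·cd.
Both reduce to kg²·m⁻²·s⁻⁴·mol⁻¹·cd.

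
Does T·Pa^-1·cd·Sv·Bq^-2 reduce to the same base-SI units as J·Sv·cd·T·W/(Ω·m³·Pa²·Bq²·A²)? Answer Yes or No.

Left side:
  T = Wb/m² (flux density = flux per area),
      = kg·s⁻²·A⁻¹.
  Pa = N/m² (pressure = force per area),
      = kg·m⁻¹·s⁻².
  So Pa⁻¹ = kg⁻¹·m·s².
  Sv = J/kg (equivalent dose = energy per mass),
      = m²·s⁻².
  Bq = 1/s = s⁻¹ (activity is decays per second).
  So Bq⁻² = s².
  Combining: T·Pa⁻¹·cd·Sv·Bq⁻² = (kg·s⁻²·A⁻¹) · (kg⁻¹·m·s²) · cd · (m²·s⁻²) · s² = m³·A⁻¹·cd.
Right side:
  J = N·m (work = force × distance),
      = kg·m²·s⁻².
  Ω = V/A (resistance = voltage per current),
      = kg·m²·s⁻³·A⁻².
  So Ω⁻¹ = kg⁻¹·m⁻²·s³·A².
  Sv = J/kg (equivalent dose = energy per mass),
      = m²·s⁻².
  Pa = N/m² (pressure = force per area),
      = kg·m⁻¹·s⁻².
  So Pa⁻² = kg⁻²·m²·s⁴.
  Bq = 1/s = s⁻¹ (activity is decays per second).
  So Bq⁻² = s².
  T = Wb/m² (flux density = flux per area),
      = kg·s⁻²·A⁻¹.
  W = J/s (power = energy per time),
      = kg·m²·s⁻³.
  Combining: J·Ω⁻¹·m⁻³·Sv·Pa⁻²·Bq⁻²·A⁻²·cd·T·W = (kg·m²·s⁻²) · (kg⁻¹·m⁻²·s³·A²) · m⁻³ · (m²·s⁻²) · (kg⁻²·m²·s⁴) · s² · A⁻² · cd · (kg·s⁻²·A⁻¹) · (kg·m²·s⁻³) = m³·A⁻¹·cd.
Both reduce to m³·A⁻¹·cd.

Yes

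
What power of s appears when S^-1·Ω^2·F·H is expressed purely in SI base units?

S = 1/Ω (conductance is reciprocal resistance),
    = kg⁻¹·m⁻²·s³·A².
So S⁻¹ = kg·m²·s⁻³·A⁻².
Ω = V/A (resistance = voltage per current),
    = kg·m²·s⁻³·A⁻².
So Ω² = kg²·m⁴·s⁻⁶·A⁻⁴.
F = C/V (capacitance = charge per voltage),
    = A·s/(kg·m²·s⁻³·A⁻¹) (substituting C and V),
    = kg⁻¹·m⁻²·s⁴·A².
H = Wb/A (inductance = flux per current),
    = kg·m²·s⁻²·A⁻².
Combining: S⁻¹·Ω²·F·H = (kg·m²·s⁻³·A⁻²) · (kg²·m⁴·s⁻⁶·A⁻⁴) · (kg⁻¹·m⁻²·s⁴·A²) · (kg·m²·s⁻²·A⁻²) = kg³·m⁶·s⁻⁷·A⁻⁶.
The exponent of s is -7.

-7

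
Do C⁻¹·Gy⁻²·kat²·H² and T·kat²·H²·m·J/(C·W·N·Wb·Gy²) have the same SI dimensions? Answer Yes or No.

Left side:
  C = s·A.
  So C⁻¹ = s⁻¹·A⁻¹.
  Gy = m²·s⁻².
  So Gy⁻² = m⁻⁴·s⁴.
  kat = s⁻¹·mol.
  So kat² = s⁻²·mol².
  H = kg·m²·s⁻²·A⁻².
  So H² = kg²·m⁴·s⁻⁴·A⁻⁴.
  Combining: C⁻¹·Gy⁻²·kat²·H² = (s⁻¹·A⁻¹) · (m⁻⁴·s⁴) · (s⁻²·mol²) · (kg²·m⁴·s⁻⁴·A⁻⁴) = kg²·s⁻³·A⁻⁵·mol².
Right side:
  T = Wb/m² (flux density = flux per area),
      = kg·s⁻²·A⁻¹.
  kat = mol/s = s⁻¹·mol (catalytic activity).
  So kat² = s⁻²·mol².
  C = A·s = s·A (charge = current × time).
  So C⁻¹ = s⁻¹·A⁻¹.
  W = J/s (power = energy per time),
      = kg·m²·s⁻³.
  So W⁻¹ = kg⁻¹·m⁻²·s³.
  H = Wb/A (inductance = flux per current),
      = kg·m²·s⁻²·A⁻².
  So H² = kg²·m⁴·s⁻⁴·A⁻⁴.
  N = kg·m/s² = kg·m·s⁻² (force = mass × acceleration).
  So N⁻¹ = kg⁻¹·m⁻¹·s².
  Wb = V·s (flux: a volt is a weber per second),
      = kg·m²·s⁻²·A⁻¹.
  So Wb⁻¹ = kg⁻¹·m⁻²·s²·A.
  Gy = J/kg (absorbed dose = energy per mass),
      = m²·s⁻².
  So Gy⁻² = m⁻⁴·s⁴.
  J = N·m (work = force × distance),
      = kg·m²·s⁻².
  Combining: T·kat²·C⁻¹·W⁻¹·H²·N⁻¹·Wb⁻¹·m·Gy⁻²·J = (kg·s⁻²·A⁻¹) · (s⁻²·mol²) · (s⁻¹·A⁻¹) · (kg⁻¹·m⁻²·s³) · (kg²·m⁴·s⁻⁴·A⁻⁴) · (kg⁻¹·m⁻¹·s²) · (kg⁻¹·m⁻²·s²·A) · m · (m⁻⁴·s⁴) · (kg·m²·s⁻²) = kg·m⁻²·A⁻⁵·mol².
Left is kg²·s⁻³·A⁻⁵·mol²; right is kg·m⁻²·A⁻⁵·mol² — different.

No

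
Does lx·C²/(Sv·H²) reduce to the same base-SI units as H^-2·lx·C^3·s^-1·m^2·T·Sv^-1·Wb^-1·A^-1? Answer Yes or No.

Yes

Left side:
  Sv = J/kg (equivalent dose = energy per mass),
      = m²·s⁻².
  So Sv⁻¹ = m⁻²·s².
  lx = lm/m² (illuminance = luminous flux per area),
      = m⁻²·cd.
  C = A·s = s·A (charge = current × time).
  So C² = s²·A².
  H = Wb/A (inductance = flux per current),
      = kg·m²·s⁻²·A⁻².
  So H⁻² = kg⁻²·m⁻⁴·s⁴·A⁴.
  Combining: Sv⁻¹·lx·C²·H⁻² = (m⁻²·s²) · (m⁻²·cd) · (s²·A²) · (kg⁻²·m⁻⁴·s⁴·A⁴) = kg⁻²·m⁻⁸·s⁸·A⁶·cd.
Right side:
  H = Wb/A (inductance = flux per current),
      = kg·m²·s⁻²·A⁻².
  So H⁻² = kg⁻²·m⁻⁴·s⁴·A⁴.
  lx = lm/m² (illuminance = luminous flux per area),
      = m⁻²·cd.
  C = A·s = s·A (charge = current × time).
  So C³ = s³·A³.
  T = Wb/m² (flux density = flux per area),
      = kg·s⁻²·A⁻¹.
  Sv = J/kg (equivalent dose = energy per mass),
      = m²·s⁻².
  So Sv⁻¹ = m⁻²·s².
  Wb = V·s (flux: a volt is a weber per second),
      = kg·m²·s⁻²·A⁻¹.
  So Wb⁻¹ = kg⁻¹·m⁻²·s²·A.
  Combining: H⁻²·lx·C³·s⁻¹·m²·T·Sv⁻¹·Wb⁻¹·A⁻¹ = (kg⁻²·m⁻⁴·s⁴·A⁴) · (m⁻²·cd) · (s³·A³) · s⁻¹ · m² · (kg·s⁻²·A⁻¹) · (m⁻²·s²) · (kg⁻¹·m⁻²·s²·A) · A⁻¹ = kg⁻²·m⁻⁸·s⁸·A⁶·cd.
Both reduce to kg⁻²·m⁻⁸·s⁸·A⁶·cd.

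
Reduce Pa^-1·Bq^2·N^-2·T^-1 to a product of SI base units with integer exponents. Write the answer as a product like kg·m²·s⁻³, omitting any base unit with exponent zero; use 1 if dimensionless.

kg⁻⁴·m⁻¹·s⁶·A

Pa = kg·m⁻¹·s⁻².
So Pa⁻¹ = kg⁻¹·m·s².
Bq = s⁻¹.
So Bq² = s⁻².
N = kg·m·s⁻².
So N⁻² = kg⁻²·m⁻²·s⁴.
T = kg·s⁻²·A⁻¹.
So T⁻¹ = kg⁻¹·s²·A.
Combining: Pa⁻¹·Bq²·N⁻²·T⁻¹ = (kg⁻¹·m·s²) · s⁻² · (kg⁻²·m⁻²·s⁴) · (kg⁻¹·s²·A) = kg⁻⁴·m⁻¹·s⁶·A.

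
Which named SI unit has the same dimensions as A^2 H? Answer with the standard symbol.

H = Wb/A (inductance = flux per current),
    = kg·m²·s⁻²·A⁻².
Combining: A²·H = A² · (kg·m²·s⁻²·A⁻²) = kg·m²·s⁻².
kg·m²·s⁻² is the base-SI form of the joule.

J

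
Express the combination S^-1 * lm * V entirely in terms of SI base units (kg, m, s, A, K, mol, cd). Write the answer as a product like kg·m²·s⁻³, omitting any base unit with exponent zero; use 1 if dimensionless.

S = 1/Ω (conductance is reciprocal resistance),
    = kg⁻¹·m⁻²·s³·A².
So S⁻¹ = kg·m²·s⁻³·A⁻².
lm = cd·sr = cd (luminous flux; sr is dimensionless).
V = W/A (potential = power per current),
    = kg·m²·s⁻³·A⁻¹.
Combining: S⁻¹·lm·V = (kg·m²·s⁻³·A⁻²) · cd · (kg·m²·s⁻³·A⁻¹) = kg²·m⁴·s⁻⁶·A⁻³·cd.

kg²·m⁴·s⁻⁶·A⁻³·cd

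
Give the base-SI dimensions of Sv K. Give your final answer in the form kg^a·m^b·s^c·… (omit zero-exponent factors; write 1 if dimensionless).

m²·s⁻²·K

Sv = m²·s⁻².
Combining: Sv·K = (m²·s⁻²) · K = m²·s⁻²·K.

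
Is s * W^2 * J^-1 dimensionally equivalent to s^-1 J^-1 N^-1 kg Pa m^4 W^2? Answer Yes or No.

Left side:
  W = J/s (power = energy per time),
      = kg·m²·s⁻³.
  So W² = kg²·m⁴·s⁻⁶.
  J = N·m (work = force × distance),
      = kg·m²·s⁻².
  So J⁻¹ = kg⁻¹·m⁻²·s².
  Combining: s·W²·J⁻¹ = s · (kg²·m⁴·s⁻⁶) · (kg⁻¹·m⁻²·s²) = kg·m²·s⁻³.
Right side:
  J = kg·m²·s⁻².
  So J⁻¹ = kg⁻¹·m⁻²·s².
  N = kg·m·s⁻².
  So N⁻¹ = kg⁻¹·m⁻¹·s².
  Pa = kg·m⁻¹·s⁻².
  W = kg·m²·s⁻³.
  So W² = kg²·m⁴·s⁻⁶.
  Combining: s⁻¹·J⁻¹·N⁻¹·kg·Pa·m⁴·W² = s⁻¹ · (kg⁻¹·m⁻²·s²) · (kg⁻¹·m⁻¹·s²) · kg · (kg·m⁻¹·s⁻²) · m⁴ · (kg²·m⁴·s⁻⁶) = kg²·m⁴·s⁻⁵.
Left is kg·m²·s⁻³; right is kg²·m⁴·s⁻⁵ — different.

No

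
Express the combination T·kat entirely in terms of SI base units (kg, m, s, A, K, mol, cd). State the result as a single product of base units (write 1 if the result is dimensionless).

T = kg·s⁻²·A⁻¹.
kat = s⁻¹·mol.
Combining: T·kat = (kg·s⁻²·A⁻¹) · (s⁻¹·mol) = kg·s⁻³·A⁻¹·mol.

kg·s⁻³·A⁻¹·mol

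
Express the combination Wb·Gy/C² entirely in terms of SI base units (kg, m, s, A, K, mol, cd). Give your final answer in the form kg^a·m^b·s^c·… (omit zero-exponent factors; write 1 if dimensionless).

Wb = kg·m²·s⁻²·A⁻¹.
C = s·A.
So C⁻² = s⁻²·A⁻².
Gy = m²·s⁻².
Combining: Wb·C⁻²·Gy = (kg·m²·s⁻²·A⁻¹) · (s⁻²·A⁻²) · (m²·s⁻²) = kg·m⁴·s⁻⁶·A⁻³.

kg·m⁴·s⁻⁶·A⁻³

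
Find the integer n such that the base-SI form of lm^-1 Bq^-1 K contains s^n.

1

lm = cd·sr = cd (luminous flux; sr is dimensionless).
So lm⁻¹ = cd⁻¹.
Bq = 1/s = s⁻¹ (activity is decays per second).
So Bq⁻¹ = s.
Combining: lm⁻¹·Bq⁻¹·K = cd⁻¹ · s · K = s·K·cd⁻¹.
The exponent of s is 1.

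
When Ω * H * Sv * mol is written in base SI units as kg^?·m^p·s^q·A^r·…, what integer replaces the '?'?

Ω = kg·m²·s⁻³·A⁻².
H = kg·m²·s⁻²·A⁻².
Sv = m²·s⁻².
Combining: Ω·H·Sv·mol = (kg·m²·s⁻³·A⁻²) · (kg·m²·s⁻²·A⁻²) · (m²·s⁻²) · mol = kg²·m⁶·s⁻⁷·A⁻⁴·mol.
The exponent of kg is 2.

2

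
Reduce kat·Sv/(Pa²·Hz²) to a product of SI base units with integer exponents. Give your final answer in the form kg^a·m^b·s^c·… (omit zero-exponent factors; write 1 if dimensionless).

kat = s⁻¹·mol.
Sv = m²·s⁻².
Pa = kg·m⁻¹·s⁻².
So Pa⁻² = kg⁻²·m²·s⁴.
Hz = s⁻¹.
So Hz⁻² = s².
Combining: kat·Sv·Pa⁻²·Hz⁻² = (s⁻¹·mol) · (m²·s⁻²) · (kg⁻²·m²·s⁴) · s² = kg⁻²·m⁴·s³·mol.

kg⁻²·m⁴·s³·mol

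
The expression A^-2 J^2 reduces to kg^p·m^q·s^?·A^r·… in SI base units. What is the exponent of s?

-4

J = N·m (work = force × distance),
    = kg·m²·s⁻².
So J² = kg²·m⁴·s⁻⁴.
Combining: A⁻²·J² = A⁻² · (kg²·m⁴·s⁻⁴) = kg²·m⁴·s⁻⁴·A⁻².
The exponent of s is -4.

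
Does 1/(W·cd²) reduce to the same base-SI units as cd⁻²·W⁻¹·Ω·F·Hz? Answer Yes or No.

Left side:
  W = J/s (power = energy per time),
      = kg·m²·s⁻³.
  So W⁻¹ = kg⁻¹·m⁻²·s³.
  Combining: W⁻¹·cd⁻² = (kg⁻¹·m⁻²·s³) · cd⁻² = kg⁻¹·m⁻²·s³·cd⁻².
Right side:
  W = kg·m²·s⁻³.
  So W⁻¹ = kg⁻¹·m⁻²·s³.
  Ω = kg·m²·s⁻³·A⁻².
  F = kg⁻¹·m⁻²·s⁴·A².
  Hz = s⁻¹.
  Combining: cd⁻²·W⁻¹·Ω·F·Hz = cd⁻² · (kg⁻¹·m⁻²·s³) · (kg·m²·s⁻³·A⁻²) · (kg⁻¹·m⁻²·s⁴·A²) · s⁻¹ = kg⁻¹·m⁻²·s³·cd⁻².
Both reduce to kg⁻¹·m⁻²·s³·cd⁻².

Yes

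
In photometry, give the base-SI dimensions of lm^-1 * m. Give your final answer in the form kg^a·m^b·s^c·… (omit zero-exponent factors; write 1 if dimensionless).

m·cd⁻¹

lm = cd·sr = cd (luminous flux; sr is dimensionless).
So lm⁻¹ = cd⁻¹.
Combining: lm⁻¹·m = cd⁻¹ · m = m·cd⁻¹.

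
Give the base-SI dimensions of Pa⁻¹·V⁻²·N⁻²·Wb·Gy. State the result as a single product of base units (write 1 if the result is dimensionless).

kg⁻⁴·m⁻¹·s⁸·A

Pa = N/m² (pressure = force per area),
    = kg·m⁻¹·s⁻².
So Pa⁻¹ = kg⁻¹·m·s².
V = W/A (potential = power per current),
    = kg·m²·s⁻³·A⁻¹.
So V⁻² = kg⁻²·m⁻⁴·s⁶·A².
N = kg·m/s² = kg·m·s⁻² (force = mass × acceleration).
So N⁻² = kg⁻²·m⁻²·s⁴.
Wb = V·s (flux: a volt is a weber per second),
    = kg·m²·s⁻²·A⁻¹.
Gy = J/kg (absorbed dose = energy per mass),
    = m²·s⁻².
Combining: Pa⁻¹·V⁻²·N⁻²·Wb·Gy = (kg⁻¹·m·s²) · (kg⁻²·m⁻⁴·s⁶·A²) · (kg⁻²·m⁻²·s⁴) · (kg·m²·s⁻²·A⁻¹) · (m²·s⁻²) = kg⁻⁴·m⁻¹·s⁸·A.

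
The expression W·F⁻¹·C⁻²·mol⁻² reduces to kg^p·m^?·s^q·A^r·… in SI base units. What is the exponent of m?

4

W = kg·m²·s⁻³.
F = kg⁻¹·m⁻²·s⁴·A².
So F⁻¹ = kg·m²·s⁻⁴·A⁻².
C = s·A.
So C⁻² = s⁻²·A⁻².
Combining: W·F⁻¹·C⁻²·mol⁻² = (kg·m²·s⁻³) · (kg·m²·s⁻⁴·A⁻²) · (s⁻²·A⁻²) · mol⁻² = kg²·m⁴·s⁻⁹·A⁻⁴·mol⁻².
The exponent of m is 4.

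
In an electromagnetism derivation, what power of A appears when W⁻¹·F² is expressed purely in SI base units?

W = J/s (power = energy per time),
    = kg·m²·s⁻³.
So W⁻¹ = kg⁻¹·m⁻²·s³.
F = C/V (capacitance = charge per voltage),
    = A·s/(kg·m²·s⁻³·A⁻¹) (substituting C and V),
    = kg⁻¹·m⁻²·s⁴·A².
So F² = kg⁻²·m⁻⁴·s⁸·A⁴.
Combining: W⁻¹·F² = (kg⁻¹·m⁻²·s³) · (kg⁻²·m⁻⁴·s⁸·A⁴) = kg⁻³·m⁻⁶·s¹¹·A⁴.
The exponent of A is 4.

4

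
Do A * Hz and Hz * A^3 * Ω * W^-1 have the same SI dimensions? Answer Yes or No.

Yes

Left side:
  Hz = 1/s = s⁻¹ (frequency is cycles per second).
  Combining: A·Hz = A · s⁻¹ = s⁻¹·A.
Right side:
  Hz = s⁻¹.
  Ω = kg·m²·s⁻³·A⁻².
  W = kg·m²·s⁻³.
  So W⁻¹ = kg⁻¹·m⁻²·s³.
  Combining: Hz·A³·Ω·W⁻¹ = s⁻¹ · A³ · (kg·m²·s⁻³·A⁻²) · (kg⁻¹·m⁻²·s³) = s⁻¹·A.
Both reduce to s⁻¹·A.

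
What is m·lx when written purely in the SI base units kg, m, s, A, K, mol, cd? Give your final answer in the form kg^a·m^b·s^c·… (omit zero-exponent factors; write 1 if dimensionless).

m⁻¹·cd

lx = m⁻²·cd.
Combining: m·lx = m · (m⁻²·cd) = m⁻¹·cd.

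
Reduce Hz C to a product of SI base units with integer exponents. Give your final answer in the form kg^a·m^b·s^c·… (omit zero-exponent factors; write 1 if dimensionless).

Hz = s⁻¹.
C = s·A.
Combining: Hz·C = s⁻¹ · (s·A) = A.

A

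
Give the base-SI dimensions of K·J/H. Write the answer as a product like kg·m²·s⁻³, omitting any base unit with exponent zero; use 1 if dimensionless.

A²·K

H = kg·m²·s⁻²·A⁻².
So H⁻¹ = kg⁻¹·m⁻²·s²·A².
J = kg·m²·s⁻².
Combining: K·H⁻¹·J = K · (kg⁻¹·m⁻²·s²·A²) · (kg·m²·s⁻²) = A²·K.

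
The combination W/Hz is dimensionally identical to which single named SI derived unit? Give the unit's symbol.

Hz = 1/s = s⁻¹ (frequency is cycles per second).
So Hz⁻¹ = s.
W = J/s (power = energy per time),
    = kg·m²·s⁻³.
Combining: Hz⁻¹·W = s · (kg·m²·s⁻³) = kg·m²·s⁻².
kg·m²·s⁻² is the base-SI form of the joule.

J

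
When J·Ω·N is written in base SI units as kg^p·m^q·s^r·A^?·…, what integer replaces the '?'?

-2

J = N·m (work = force × distance),
    = kg·m²·s⁻².
Ω = V/A (resistance = voltage per current),
    = kg·m²·s⁻³·A⁻².
N = kg·m/s² = kg·m·s⁻² (force = mass × acceleration).
Combining: J·Ω·N = (kg·m²·s⁻²) · (kg·m²·s⁻³·A⁻²) · (kg·m·s⁻²) = kg³·m⁵·s⁻⁷·A⁻².
The exponent of A is -2.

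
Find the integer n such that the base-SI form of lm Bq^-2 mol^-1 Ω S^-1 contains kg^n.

2

lm = cd.
Bq = s⁻¹.
So Bq⁻² = s².
Ω = kg·m²·s⁻³·A⁻².
S = kg⁻¹·m⁻²·s³·A².
So S⁻¹ = kg·m²·s⁻³·A⁻².
Combining: lm·Bq⁻²·mol⁻¹·Ω·S⁻¹ = cd · s² · mol⁻¹ · (kg·m²·s⁻³·A⁻²) · (kg·m²·s⁻³·A⁻²) = kg²·m⁴·s⁻⁴·A⁻⁴·mol⁻¹·cd.
The exponent of kg is 2.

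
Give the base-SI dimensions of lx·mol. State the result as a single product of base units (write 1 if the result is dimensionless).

m⁻²·mol·cd

lx = m⁻²·cd.
Combining: lx·mol = (m⁻²·cd) · mol = m⁻²·mol·cd.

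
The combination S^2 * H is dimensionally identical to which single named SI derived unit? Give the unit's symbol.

F

S = kg⁻¹·m⁻²·s³·A².
So S² = kg⁻²·m⁻⁴·s⁶·A⁴.
H = kg·m²·s⁻²·A⁻².
Combining: S²·H = (kg⁻²·m⁻⁴·s⁶·A⁴) · (kg·m²·s⁻²·A⁻²) = kg⁻¹·m⁻²·s⁴·A².
kg⁻¹·m⁻²·s⁴·A² is the base-SI form of the farad.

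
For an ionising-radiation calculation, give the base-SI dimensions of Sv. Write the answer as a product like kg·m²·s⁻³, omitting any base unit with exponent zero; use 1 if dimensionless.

Sv = J/kg (equivalent dose = energy per mass),
    = m²·s⁻².

m²·s⁻²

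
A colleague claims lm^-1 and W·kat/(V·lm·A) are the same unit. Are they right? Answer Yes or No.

No

Left side:
  lm = cd·sr = cd (luminous flux; sr is dimensionless).
  So lm⁻¹ = cd⁻¹.
Right side:
  W = kg·m²·s⁻³.
  kat = s⁻¹·mol.
  V = kg·m²·s⁻³·A⁻¹.
  So V⁻¹ = kg⁻¹·m⁻²·s³·A.
  lm = cd.
  So lm⁻¹ = cd⁻¹.
  Combining: W·kat·V⁻¹·lm⁻¹·A⁻¹ = (kg·m²·s⁻³) · (s⁻¹·mol) · (kg⁻¹·m⁻²·s³·A) · cd⁻¹ · A⁻¹ = s⁻¹·mol·cd⁻¹.
Left is cd⁻¹; right is s⁻¹·mol·cd⁻¹ — different.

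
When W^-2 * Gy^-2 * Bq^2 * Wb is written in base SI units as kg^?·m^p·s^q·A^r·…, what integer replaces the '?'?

W = J/s (power = energy per time),
    = kg·m²·s⁻³.
So W⁻² = kg⁻²·m⁻⁴·s⁶.
Gy = J/kg (absorbed dose = energy per mass),
    = m²·s⁻².
So Gy⁻² = m⁻⁴·s⁴.
Bq = 1/s = s⁻¹ (activity is decays per second).
So Bq² = s⁻².
Wb = V·s (flux: a volt is a weber per second),
    = kg·m²·s⁻²·A⁻¹.
Combining: W⁻²·Gy⁻²·Bq²·Wb = (kg⁻²·m⁻⁴·s⁶) · (m⁻⁴·s⁴) · s⁻² · (kg·m²·s⁻²·A⁻¹) = kg⁻¹·m⁻⁶·s⁶·A⁻¹.
The exponent of kg is -1.

-1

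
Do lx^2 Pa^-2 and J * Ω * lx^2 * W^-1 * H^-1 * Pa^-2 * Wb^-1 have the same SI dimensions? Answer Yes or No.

Left side:
  lx = m⁻²·cd.
  So lx² = m⁻⁴·cd².
  Pa = kg·m⁻¹·s⁻².
  So Pa⁻² = kg⁻²·m²·s⁴.
  Combining: lx²·Pa⁻² = (m⁻⁴·cd²) · (kg⁻²·m²·s⁴) = kg⁻²·m⁻²·s⁴·cd².
Right side:
  J = N·m (work = force × distance),
      = kg·m²·s⁻².
  Ω = V/A (resistance = voltage per current),
      = kg·m²·s⁻³·A⁻².
  lx = lm/m² (illuminance = luminous flux per area),
      = m⁻²·cd.
  So lx² = m⁻⁴·cd².
  W = J/s (power = energy per time),
      = kg·m²·s⁻³.
  So W⁻¹ = kg⁻¹·m⁻²·s³.
  H = Wb/A (inductance = flux per current),
      = kg·m²·s⁻²·A⁻².
  So H⁻¹ = kg⁻¹·m⁻²·s²·A².
  Pa = N/m² (pressure = force per area),
      = kg·m⁻¹·s⁻².
  So Pa⁻² = kg⁻²·m²·s⁴.
  Wb = V·s (flux: a volt is a weber per second),
      = kg·m²·s⁻²·A⁻¹.
  So Wb⁻¹ = kg⁻¹·m⁻²·s²·A.
  Combining: J·Ω·lx²·W⁻¹·H⁻¹·Pa⁻²·Wb⁻¹ = (kg·m²·s⁻²) · (kg·m²·s⁻³·A⁻²) · (m⁻⁴·cd²) · (kg⁻¹·m⁻²·s³) · (kg⁻¹·m⁻²·s²·A²) · (kg⁻²·m²·s⁴) · (kg⁻¹·m⁻²·s²·A) = kg⁻³·m⁻⁴·s⁶·A·cd².
Left is kg⁻²·m⁻²·s⁴·cd²; right is kg⁻³·m⁻⁴·s⁶·A·cd² — different.

No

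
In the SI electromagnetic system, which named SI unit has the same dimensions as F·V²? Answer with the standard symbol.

F = kg⁻¹·m⁻²·s⁴·A².
V = kg·m²·s⁻³·A⁻¹.
So V² = kg²·m⁴·s⁻⁶·A⁻².
Combining: F·V² = (kg⁻¹·m⁻²·s⁴·A²) · (kg²·m⁴·s⁻⁶·A⁻²) = kg·m²·s⁻².
kg·m²·s⁻² is the base-SI form of the joule.

J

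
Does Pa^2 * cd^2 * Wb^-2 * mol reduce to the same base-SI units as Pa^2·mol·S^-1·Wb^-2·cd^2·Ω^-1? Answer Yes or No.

Yes

Left side:
  Pa = kg·m⁻¹·s⁻².
  So Pa² = kg²·m⁻²·s⁻⁴.
  Wb = kg·m²·s⁻²·A⁻¹.
  So Wb⁻² = kg⁻²·m⁻⁴·s⁴·A².
  Combining: Pa²·cd²·Wb⁻²·mol = (kg²·m⁻²·s⁻⁴) · cd² · (kg⁻²·m⁻⁴·s⁴·A²) · mol = m⁻⁶·A²·mol·cd².
Right side:
  Pa = N/m² (pressure = force per area),
      = kg·m⁻¹·s⁻².
  So Pa² = kg²·m⁻²·s⁻⁴.
  S = 1/Ω (conductance is reciprocal resistance),
      = kg⁻¹·m⁻²·s³·A².
  So S⁻¹ = kg·m²·s⁻³·A⁻².
  Wb = V·s (flux: a volt is a weber per second),
      = kg·m²·s⁻²·A⁻¹.
  So Wb⁻² = kg⁻²·m⁻⁴·s⁴·A².
  Ω = V/A (resistance = voltage per current),
      = kg·m²·s⁻³·A⁻².
  So Ω⁻¹ = kg⁻¹·m⁻²·s³·A².
  Combining: Pa²·mol·S⁻¹·Wb⁻²·cd²·Ω⁻¹ = (kg²·m⁻²·s⁻⁴) · mol · (kg·m²·s⁻³·A⁻²) · (kg⁻²·m⁻⁴·s⁴·A²) · cd² · (kg⁻¹·m⁻²·s³·A²) = m⁻⁶·A²·mol·cd².
Both reduce to m⁻⁶·A²·mol·cd².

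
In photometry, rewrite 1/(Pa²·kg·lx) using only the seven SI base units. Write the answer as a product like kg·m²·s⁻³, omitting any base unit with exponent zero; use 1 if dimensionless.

Pa = N/m² (pressure = force per area),
    = kg·m⁻¹·s⁻².
So Pa⁻² = kg⁻²·m²·s⁴.
lx = lm/m² (illuminance = luminous flux per area),
    = m⁻²·cd.
So lx⁻¹ = m²·cd⁻¹.
Combining: Pa⁻²·kg⁻¹·lx⁻¹ = (kg⁻²·m²·s⁴) · kg⁻¹ · (m²·cd⁻¹) = kg⁻³·m⁴·s⁴·cd⁻¹.

kg⁻³·m⁴·s⁴·cd⁻¹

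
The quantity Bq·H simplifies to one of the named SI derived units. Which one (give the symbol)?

Ω

Bq = s⁻¹.
H = kg·m²·s⁻²·A⁻².
Combining: Bq·H = s⁻¹ · (kg·m²·s⁻²·A⁻²) = kg·m²·s⁻³·A⁻².
kg·m²·s⁻³·A⁻² is the base-SI form of the ohm.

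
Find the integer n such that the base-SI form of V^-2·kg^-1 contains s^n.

V = W/A (potential = power per current),
    = kg·m²·s⁻³·A⁻¹.
So V⁻² = kg⁻²·m⁻⁴·s⁶·A².
Combining: V⁻²·kg⁻¹ = (kg⁻²·m⁻⁴·s⁶·A²) · kg⁻¹ = kg⁻³·m⁻⁴·s⁶·A².
The exponent of s is 6.

6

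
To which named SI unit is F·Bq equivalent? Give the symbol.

F = C/V (capacitance = charge per voltage),
    = A·s/(kg·m²·s⁻³·A⁻¹) (substituting C and V),
    = kg⁻¹·m⁻²·s⁴·A².
Bq = 1/s = s⁻¹ (activity is decays per second).
Combining: F·Bq = (kg⁻¹·m⁻²·s⁴·A²) · s⁻¹ = kg⁻¹·m⁻²·s³·A².
kg⁻¹·m⁻²·s³·A² is the base-SI form of the siemens.

S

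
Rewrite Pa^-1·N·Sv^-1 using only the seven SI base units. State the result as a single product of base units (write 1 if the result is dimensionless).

s²

Pa = N/m² (pressure = force per area),
    = kg·m⁻¹·s⁻².
So Pa⁻¹ = kg⁻¹·m·s².
N = kg·m/s² = kg·m·s⁻² (force = mass × acceleration).
Sv = J/kg (equivalent dose = energy per mass),
    = m²·s⁻².
So Sv⁻¹ = m⁻²·s².
Combining: Pa⁻¹·N·Sv⁻¹ = (kg⁻¹·m·s²) · (kg·m·s⁻²) · (m⁻²·s²) = s².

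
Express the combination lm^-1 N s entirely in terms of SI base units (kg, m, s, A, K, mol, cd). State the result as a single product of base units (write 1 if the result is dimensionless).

kg·m·s⁻¹·cd⁻¹

lm = cd·sr = cd (luminous flux; sr is dimensionless).
So lm⁻¹ = cd⁻¹.
N = kg·m/s² = kg·m·s⁻² (force = mass × acceleration).
Combining: lm⁻¹·N·s = cd⁻¹ · (kg·m·s⁻²) · s = kg·m·s⁻¹·cd⁻¹.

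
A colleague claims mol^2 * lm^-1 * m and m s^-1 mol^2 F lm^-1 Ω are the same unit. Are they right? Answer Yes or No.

Left side:
  lm = cd.
  So lm⁻¹ = cd⁻¹.
  Combining: mol²·lm⁻¹·m = mol² · cd⁻¹ · m = m·mol²·cd⁻¹.
Right side:
  F = kg⁻¹·m⁻²·s⁴·A².
  lm = cd.
  So lm⁻¹ = cd⁻¹.
  Ω = kg·m²·s⁻³·A⁻².
  Combining: m·s⁻¹·mol²·F·lm⁻¹·Ω = m · s⁻¹ · mol² · (kg⁻¹·m⁻²·s⁴·A²) · cd⁻¹ · (kg·m²·s⁻³·A⁻²) = m·mol²·cd⁻¹.
Both reduce to m·mol²·cd⁻¹.

Yes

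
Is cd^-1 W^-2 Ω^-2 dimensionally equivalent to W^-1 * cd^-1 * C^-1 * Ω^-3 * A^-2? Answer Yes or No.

No

Left side:
  W = kg·m²·s⁻³.
  So W⁻² = kg⁻²·m⁻⁴·s⁶.
  Ω = kg·m²·s⁻³·A⁻².
  So Ω⁻² = kg⁻²·m⁻⁴·s⁶·A⁴.
  Combining: cd⁻¹·W⁻²·Ω⁻² = cd⁻¹ · (kg⁻²·m⁻⁴·s⁶) · (kg⁻²·m⁻⁴·s⁶·A⁴) = kg⁻⁴·m⁻⁸·s¹²·A⁴·cd⁻¹.
Right side:
  W = J/s (power = energy per time),
      = kg·m²·s⁻³.
  So W⁻¹ = kg⁻¹·m⁻²·s³.
  C = A·s = s·A (charge = current × time).
  So C⁻¹ = s⁻¹·A⁻¹.
  Ω = V/A (resistance = voltage per current),
      = kg·m²·s⁻³·A⁻².
  So Ω⁻³ = kg⁻³·m⁻⁶·s⁹·A⁶.
  Combining: W⁻¹·cd⁻¹·C⁻¹·Ω⁻³·A⁻² = (kg⁻¹·m⁻²·s³) · cd⁻¹ · (s⁻¹·A⁻¹) · (kg⁻³·m⁻⁶·s⁹·A⁶) · A⁻² = kg⁻⁴·m⁻⁸·s¹¹·A³·cd⁻¹.
Left is kg⁻⁴·m⁻⁸·s¹²·A⁴·cd⁻¹; right is kg⁻⁴·m⁻⁸·s¹¹·A³·cd⁻¹ — different.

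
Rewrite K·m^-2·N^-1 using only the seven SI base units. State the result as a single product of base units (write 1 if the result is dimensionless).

kg⁻¹·m⁻³·s²·K

N = kg·m·s⁻².
So N⁻¹ = kg⁻¹·m⁻¹·s².
Combining: K·m⁻²·N⁻¹ = K · m⁻² · (kg⁻¹·m⁻¹·s²) = kg⁻¹·m⁻³·s²·K.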